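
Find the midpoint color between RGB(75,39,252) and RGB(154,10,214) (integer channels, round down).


Midpoint: each channel = ⌊(C₁+C₂)/2⌋
R: ⌊(75+154)/2⌋ = 114
G: ⌊(39+10)/2⌋ = 24
B: ⌊(252+214)/2⌋ = 233
= RGB(114, 24, 233)


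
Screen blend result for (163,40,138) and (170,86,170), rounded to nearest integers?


Screen: C = 255 - (255-A)×(255-B)/255, rounded to nearest integer
R: 255 - (255-163)×(255-170)/255 = 255 - 7820/255 ≈ 255 - 30.667 = 224.333 → 224
G: 255 - (255-40)×(255-86)/255 = 255 - 36335/255 ≈ 255 - 142.490 = 112.510 → 113
B: 255 - (255-138)×(255-170)/255 = 255 - 9945/255 ≈ 255 - 39.000 = 216.000 → 216
= RGB(224, 113, 216)


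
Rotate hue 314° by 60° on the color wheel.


New hue = (H + rotation) mod 360
New hue = (314 + 60) mod 360
= 374 mod 360
= 14°


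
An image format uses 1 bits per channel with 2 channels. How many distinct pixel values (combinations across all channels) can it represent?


Total bits = 1 bits/channel × 2 channels = 2 bits
Distinct pixel values = 2^2
= 4 pixel values


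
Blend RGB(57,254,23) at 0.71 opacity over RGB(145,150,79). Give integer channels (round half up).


C = α×F + (1-α)×B, with 1-α = 0.29
R: 0.71×57 + 0.29×145 = 40.47 + 42.05 = 82.52 → 83
G: 0.71×254 + 0.29×150 = 180.34 + 43.50 = 223.84 → 224
B: 0.71×23 + 0.29×79 = 16.33 + 22.91 = 39.24 → 39
= RGB(83, 224, 39)


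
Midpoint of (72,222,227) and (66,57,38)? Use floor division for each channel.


Midpoint: each channel = ⌊(C₁+C₂)/2⌋
R: ⌊(72+66)/2⌋ = 69
G: ⌊(222+57)/2⌋ = 139
B: ⌊(227+38)/2⌋ = 132
= RGB(69, 139, 132)


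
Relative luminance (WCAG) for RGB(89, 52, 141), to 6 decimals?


Linearize each channel (sRGB transfer function): c = v/255; c_lin = c/12.92 if c ≤ 0.04045, else ((c+0.055)/1.055)^2.4
  R: 89/255 ≈ 0.349020 > 0.04045 → ((0.349020+0.055)/1.055)^2.4 ≈ 0.099899
  G: 52/255 ≈ 0.203922 > 0.04045 → ((0.203922+0.055)/1.055)^2.4 ≈ 0.034340
  B: 141/255 ≈ 0.552941 > 0.04045 → ((0.552941+0.055)/1.055)^2.4 ≈ 0.266356
R_lin = 0.099899, G_lin = 0.034340, B_lin = 0.266356
L = 0.2126×R + 0.7152×G + 0.0722×B
L = 0.2126×0.099899 + 0.7152×0.034340 + 0.0722×0.266356
L ≈ 0.065029


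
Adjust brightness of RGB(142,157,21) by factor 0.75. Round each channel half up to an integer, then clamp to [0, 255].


Multiply each channel by 0.75, round half up, clamp to [0, 255]
R: 142×0.75 = 106.5 → round → 107
G: 157×0.75 = 117.75 → round → 118
B: 21×0.75 = 15.75 → round → 16
= RGB(107, 118, 16)


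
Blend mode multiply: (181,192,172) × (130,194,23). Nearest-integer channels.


Multiply: C = A×B/255, rounded to nearest integer
R: 181×130/255 = 23530/255 ≈ 92.275 → 92
G: 192×194/255 = 37248/255 ≈ 146.071 → 146
B: 172×23/255 = 3956/255 ≈ 15.514 → 16
= RGB(92, 146, 16)


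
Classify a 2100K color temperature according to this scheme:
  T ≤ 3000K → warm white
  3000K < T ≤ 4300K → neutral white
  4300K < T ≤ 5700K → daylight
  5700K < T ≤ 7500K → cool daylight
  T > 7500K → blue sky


Temperature: 2100K
2100K ≤ 3000K → warm white
Classification: warm white


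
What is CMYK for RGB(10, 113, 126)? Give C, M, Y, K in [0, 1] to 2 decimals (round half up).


R'=10/255≈0.0392, G'=113/255≈0.4431, B'=126/255≈0.4941
K = 1 - max(R',G',B') = 1 - 126/255 = 129/255 = 0.50588… → 0.51
(1-R'-K)/(1-K) simplifies to (max-R)/max with max = 126:
C = (126-10)/126 = 116/126 = 0.92063… → 0.92
M = (126-113)/126 = 13/126 = 0.10317… → 0.10
Y = (126-126)/126 = 0/126 = 0 → 0.00
= CMYK(0.92, 0.10, 0.00, 0.51)


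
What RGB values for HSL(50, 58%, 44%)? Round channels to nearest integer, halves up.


H=50°, S=0.58, L=0.44
C = (1-|2L-1|)×S = (1-|-0.12|)×0.58 = 0.5104
H' = H/60 = 50/60 ≈ 0.8333; X = C×(1-|H' mod 2 - 1|) ≈ 0.4253
m = L - C/2 = 0.44 - 0.2552 = 0.1848
Sector ⌊H'⌋ = 0 → (R',G',B') = (0.5104, ≈0.4253, 0.0)
RGB = ((R'+m)×255, (G'+m)×255, (B'+m)×255) = (177.276, 155.584, 47.124)
Round half up → RGB(177, 156, 47)


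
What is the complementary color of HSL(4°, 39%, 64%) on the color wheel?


Complement = opposite side of color wheel = hue + 180°
H' = (4 + 180) mod 360 = 184°
S and L unchanged.
= HSL(184°, 39%, 64%)


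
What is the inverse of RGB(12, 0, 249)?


Invert: (255-R, 255-G, 255-B)
R: 255-12 = 243
G: 255-0 = 255
B: 255-249 = 6
= RGB(243, 255, 6)


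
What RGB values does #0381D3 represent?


03 → 3 (R)
81 → 129 (G)
D3 → 211 (B)
= RGB(3, 129, 211)


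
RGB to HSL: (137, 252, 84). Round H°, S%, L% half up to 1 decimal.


Normalize: R'=137/255≈0.5373, G'=252/255≈0.9882, B'=84/255≈0.3294
Max=252/255, Min=84/255, Δ=Max-Min=168/255
L = (Max+Min)/2 = (252+84)/510 = 336/510 = 0.65882… → L = 65.9%
L > 0.5 → S = Δ/(2-Max-Min) = 168/(510-252-84) = 168/174 = 0.96551… → S = 96.6%
(the 1/255 factors cancel in S and H, so raw channel differences can be used)
Max is G' → H = 60 × ((B-R)/Δ + 2) = 60 × ((84-137)/168 + 2)
  -53/168 + 2 = -0.3154… + 2 = 1.6845…
  H = 60 × 1.6845… = 101.071…° → H = 101.1°
= HSL(101.1°, 96.6%, 65.9%)


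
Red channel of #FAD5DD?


Color: #FAD5DD
R = FA = 250
G = D5 = 213
B = DD = 221
Red = 250


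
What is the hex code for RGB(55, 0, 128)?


R = 55 → 37 (hex)
G = 0 → 00 (hex)
B = 128 → 80 (hex)
Hex = #370080


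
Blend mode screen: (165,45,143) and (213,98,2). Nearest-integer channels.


Screen: C = 255 - (255-A)×(255-B)/255, rounded to nearest integer
R: 255 - (255-165)×(255-213)/255 = 255 - 3780/255 ≈ 255 - 14.824 = 240.176 → 240
G: 255 - (255-45)×(255-98)/255 = 255 - 32970/255 ≈ 255 - 129.294 = 125.706 → 126
B: 255 - (255-143)×(255-2)/255 = 255 - 28336/255 ≈ 255 - 111.122 = 143.878 → 144
= RGB(240, 126, 144)


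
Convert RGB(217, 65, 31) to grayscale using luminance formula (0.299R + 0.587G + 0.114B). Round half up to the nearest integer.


Gray = 0.299×R + 0.587×G + 0.114×B
Gray = 0.299×217 + 0.587×65 + 0.114×31
Gray = 64.883 + 38.155 + 3.534
Gray = 106.572 → round half up → 107
Gray = 107


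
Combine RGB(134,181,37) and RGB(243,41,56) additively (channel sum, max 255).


Additive: each channel = min(255, C₁+C₂)
R: 134+243 = 377 → 255
G: 181+41 = 222 → 222
B: 37+56 = 93 → 93
= RGB(255, 222, 93)


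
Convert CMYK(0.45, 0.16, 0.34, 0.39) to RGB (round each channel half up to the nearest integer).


R = 255 × (1-C) × (1-K) = 255 × 0.55 × 0.61 = 85.5525 → 86
G = 255 × (1-M) × (1-K) = 255 × 0.84 × 0.61 = 130.662 → 131
B = 255 × (1-Y) × (1-K) = 255 × 0.66 × 0.61 = 102.663 → 103
= RGB(86, 131, 103)


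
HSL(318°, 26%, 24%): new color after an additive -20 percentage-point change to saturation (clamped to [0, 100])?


Original S = 26%
Adjustment = -20 percentage points
New S = 26 + (-20) = 6
Clamp to [0, 100] → 6
= HSL(318°, 6%, 24%)


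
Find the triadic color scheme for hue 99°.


Triadic: equally spaced at 120° intervals
H1 = 99°
H2 = (99 + 120) mod 360 = 219°
H3 = (99 + 240) mod 360 = 339°
Triadic = 99°, 219°, 339°


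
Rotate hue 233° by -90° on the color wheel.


New hue = (H + rotation) mod 360
New hue = (233 -90) mod 360
= 143 mod 360
= 143°


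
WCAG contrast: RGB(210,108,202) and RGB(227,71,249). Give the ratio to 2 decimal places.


Linearize each sRGB channel c=v/255: c/12.92 if c ≤ 0.04045 else ((c+0.055)/1.055)^2.4
L = 0.2126×R_lin + 0.7152×G_lin + 0.0722×B_lin
Color 1 (210,108,202):
  R=210: 210/255≈0.8235 > 0.04045 → ((0.8235+0.055)/1.055)^2.4 ≈ 0.64448
  G=108: 108/255≈0.4235 > 0.04045 → ((0.4235+0.055)/1.055)^2.4 ≈ 0.14996
  B=202: 202/255≈0.7922 > 0.04045 → ((0.7922+0.055)/1.055)^2.4 ≈ 0.59062
  L1 = 0.2126×0.64448 + 0.7152×0.14996 + 0.0722×0.59062 ≈ 0.28691
Color 2 (227,71,249):
  R=227: 227/255≈0.8902 > 0.04045 → ((0.8902+0.055)/1.055)^2.4 ≈ 0.76815
  G=71: 71/255≈0.2784 > 0.04045 → ((0.2784+0.055)/1.055)^2.4 ≈ 0.06301
  B=249: 249/255≈0.9765 > 0.04045 → ((0.9765+0.055)/1.055)^2.4 ≈ 0.94731
  L2 = 0.2126×0.76815 + 0.7152×0.06301 + 0.0722×0.94731 ≈ 0.27677
Lighter = 0.28691, Darker = 0.27677
Ratio = (L_lighter + 0.05) / (L_darker + 0.05)
Ratio = (0.28691 + 0.05) / (0.27677 + 0.05) = 0.33691 / 0.32677 ≈ 1.0310
Ratio ≈ 1.03:1


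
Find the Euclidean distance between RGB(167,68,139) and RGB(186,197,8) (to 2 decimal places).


d = √[(R₁-R₂)² + (G₁-G₂)² + (B₁-B₂)²]
d = √[(167-186)² + (68-197)² + (139-8)²]
d = √[361 + 16641 + 17161]
d = √34163
d ≈ 184.83


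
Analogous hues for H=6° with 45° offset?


Base hue: 6°
Left analog: (6 - 45) mod 360 = 321°
Right analog: (6 + 45) mod 360 = 51°
Analogous hues = 321° and 51°


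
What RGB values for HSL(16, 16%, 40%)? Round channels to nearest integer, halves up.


H=16°, S=0.16, L=0.40
C = (1-|2L-1|)×S = (1-|-0.20|)×0.16 = 0.128
H' = H/60 = 16/60 ≈ 0.2667; X = C×(1-|H' mod 2 - 1|) ≈ 0.0341
m = L - C/2 = 0.40 - 0.064 = 0.336
Sector ⌊H'⌋ = 0 → (R',G',B') = (0.128, ≈0.0341, 0.0)
RGB = ((R'+m)×255, (G'+m)×255, (B'+m)×255) = (118.32, 94.384, 85.68)
Round half up → RGB(118, 94, 86)


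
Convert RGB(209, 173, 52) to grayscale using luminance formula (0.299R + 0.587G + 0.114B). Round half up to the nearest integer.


Gray = 0.299×R + 0.587×G + 0.114×B
Gray = 0.299×209 + 0.587×173 + 0.114×52
Gray = 62.491 + 101.551 + 5.928
Gray = 169.970 → round half up → 170
Gray = 170


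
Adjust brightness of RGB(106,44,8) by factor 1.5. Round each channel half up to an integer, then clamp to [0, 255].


Multiply each channel by 1.5, round half up, clamp to [0, 255]
R: 106×1.5 = 159
G: 44×1.5 = 66
B: 8×1.5 = 12
= RGB(159, 66, 12)


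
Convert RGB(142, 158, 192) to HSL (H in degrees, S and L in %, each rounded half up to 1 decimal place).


Normalize: R'=142/255≈0.5569, G'=158/255≈0.6196, B'=192/255≈0.7529
Max=192/255, Min=142/255, Δ=Max-Min=50/255
L = (Max+Min)/2 = (192+142)/510 = 334/510 = 0.65490… → L = 65.5%
L > 0.5 → S = Δ/(2-Max-Min) = 50/(510-192-142) = 50/176 = 0.28409… → S = 28.4%
(the 1/255 factors cancel in S and H, so raw channel differences can be used)
Max is B' → H = 60 × ((R-G)/Δ + 4) = 60 × ((142-158)/50 + 4)
  -16/50 + 4 = -0.32 + 4 = 3.68
  H = 60 × 3.68 = 220.8° → H = 220.8°
= HSL(220.8°, 28.4%, 65.5%)


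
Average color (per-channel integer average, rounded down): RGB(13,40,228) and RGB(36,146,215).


Midpoint: each channel = ⌊(C₁+C₂)/2⌋
R: ⌊(13+36)/2⌋ = 24
G: ⌊(40+146)/2⌋ = 93
B: ⌊(228+215)/2⌋ = 221
= RGB(24, 93, 221)


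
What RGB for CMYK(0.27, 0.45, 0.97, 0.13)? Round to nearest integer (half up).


R = 255 × (1-C) × (1-K) = 255 × 0.73 × 0.87 = 161.9505 → 162
G = 255 × (1-M) × (1-K) = 255 × 0.55 × 0.87 = 122.0175 → 122
B = 255 × (1-Y) × (1-K) = 255 × 0.03 × 0.87 = 6.6555 → 7
= RGB(162, 122, 7)


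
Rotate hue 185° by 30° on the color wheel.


New hue = (H + rotation) mod 360
New hue = (185 + 30) mod 360
= 215 mod 360
= 215°


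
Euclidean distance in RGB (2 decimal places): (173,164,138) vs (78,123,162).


d = √[(R₁-R₂)² + (G₁-G₂)² + (B₁-B₂)²]
d = √[(173-78)² + (164-123)² + (138-162)²]
d = √[9025 + 1681 + 576]
d = √11282
d ≈ 106.22


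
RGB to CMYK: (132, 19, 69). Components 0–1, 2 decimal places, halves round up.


R'=132/255≈0.5176, G'=19/255≈0.0745, B'=69/255≈0.2706
K = 1 - max(R',G',B') = 1 - 132/255 = 123/255 = 0.48235… → 0.48
(1-R'-K)/(1-K) simplifies to (max-R)/max with max = 132:
C = (132-132)/132 = 0/132 = 0 → 0.00
M = (132-19)/132 = 113/132 = 0.85606… → 0.86
Y = (132-69)/132 = 63/132 = 0.47727… → 0.48
= CMYK(0.00, 0.86, 0.48, 0.48)


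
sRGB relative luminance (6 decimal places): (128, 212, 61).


Linearize each channel (sRGB transfer function): c = v/255; c_lin = c/12.92 if c ≤ 0.04045, else ((c+0.055)/1.055)^2.4
  R: 128/255 ≈ 0.501961 > 0.04045 → ((0.501961+0.055)/1.055)^2.4 ≈ 0.215861
  G: 212/255 ≈ 0.831373 > 0.04045 → ((0.831373+0.055)/1.055)^2.4 ≈ 0.658375
  B: 61/255 ≈ 0.239216 > 0.04045 → ((0.239216+0.055)/1.055)^2.4 ≈ 0.046665
R_lin = 0.215861, G_lin = 0.658375, B_lin = 0.046665
L = 0.2126×R + 0.7152×G + 0.0722×B
L = 0.2126×0.215861 + 0.7152×0.658375 + 0.0722×0.046665
L ≈ 0.520131


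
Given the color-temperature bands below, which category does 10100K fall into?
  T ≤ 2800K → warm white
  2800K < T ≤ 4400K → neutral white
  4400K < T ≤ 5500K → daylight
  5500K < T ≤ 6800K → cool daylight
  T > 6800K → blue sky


Temperature: 10100K
10100K > 6800K → blue sky
Classification: blue sky


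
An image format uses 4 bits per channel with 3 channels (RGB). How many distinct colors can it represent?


Total bits = 4 bits/channel × 3 channels = 12 bits
Distinct colors = 2^12
= 4,096 colors


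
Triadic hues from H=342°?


Triadic: equally spaced at 120° intervals
H1 = 342°
H2 = (342 + 120) mod 360 = 102°
H3 = (342 + 240) mod 360 = 222°
Triadic = 342°, 102°, 222°


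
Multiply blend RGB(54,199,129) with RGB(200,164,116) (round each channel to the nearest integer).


Multiply: C = A×B/255, rounded to nearest integer
R: 54×200/255 = 10800/255 ≈ 42.353 → 42
G: 199×164/255 = 32636/255 ≈ 127.984 → 128
B: 129×116/255 = 14964/255 ≈ 58.682 → 59
= RGB(42, 128, 59)


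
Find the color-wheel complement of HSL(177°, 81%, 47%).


Complement = opposite side of color wheel = hue + 180°
H' = (177 + 180) mod 360 = 357°
S and L unchanged.
= HSL(357°, 81%, 47%)


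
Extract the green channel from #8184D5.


Color: #8184D5
R = 81 = 129
G = 84 = 132
B = D5 = 213
Green = 132


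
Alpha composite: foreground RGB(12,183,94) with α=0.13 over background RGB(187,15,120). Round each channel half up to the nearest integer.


C = α×F + (1-α)×B, with 1-α = 0.87
R: 0.13×12 + 0.87×187 = 1.56 + 162.69 = 164.25 → 164
G: 0.13×183 + 0.87×15 = 23.79 + 13.05 = 36.84 → 37
B: 0.13×94 + 0.87×120 = 12.22 + 104.40 = 116.62 → 117
= RGB(164, 37, 117)


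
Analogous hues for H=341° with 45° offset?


Base hue: 341°
Left analog: (341 - 45) mod 360 = 296°
Right analog: (341 + 45) mod 360 = 26°
Analogous hues = 296° and 26°


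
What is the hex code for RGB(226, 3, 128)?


R = 226 → E2 (hex)
G = 3 → 03 (hex)
B = 128 → 80 (hex)
Hex = #E20380


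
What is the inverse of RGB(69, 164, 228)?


Invert: (255-R, 255-G, 255-B)
R: 255-69 = 186
G: 255-164 = 91
B: 255-228 = 27
= RGB(186, 91, 27)


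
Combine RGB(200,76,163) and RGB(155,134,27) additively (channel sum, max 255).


Additive: each channel = min(255, C₁+C₂)
R: 200+155 = 355 → 255
G: 76+134 = 210 → 210
B: 163+27 = 190 → 190
= RGB(255, 210, 190)


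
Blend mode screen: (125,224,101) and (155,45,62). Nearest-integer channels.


Screen: C = 255 - (255-A)×(255-B)/255, rounded to nearest integer
R: 255 - (255-125)×(255-155)/255 = 255 - 13000/255 ≈ 255 - 50.980 = 204.020 → 204
G: 255 - (255-224)×(255-45)/255 = 255 - 6510/255 ≈ 255 - 25.529 = 229.471 → 229
B: 255 - (255-101)×(255-62)/255 = 255 - 29722/255 ≈ 255 - 116.557 = 138.443 → 138
= RGB(204, 229, 138)


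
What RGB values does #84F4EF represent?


84 → 132 (R)
F4 → 244 (G)
EF → 239 (B)
= RGB(132, 244, 239)


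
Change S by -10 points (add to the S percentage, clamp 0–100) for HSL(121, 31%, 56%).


Original S = 31%
Adjustment = -10 percentage points
New S = 31 + (-10) = 21
Clamp to [0, 100] → 21
= HSL(121°, 21%, 56%)


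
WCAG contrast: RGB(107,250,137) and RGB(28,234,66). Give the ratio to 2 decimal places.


Linearize each sRGB channel c=v/255: c/12.92 if c ≤ 0.04045 else ((c+0.055)/1.055)^2.4
L = 0.2126×R_lin + 0.7152×G_lin + 0.0722×B_lin
Color 1 (107,250,137):
  R=107: 107/255≈0.4196 > 0.04045 → ((0.4196+0.055)/1.055)^2.4 ≈ 0.14703
  G=250: 250/255≈0.9804 > 0.04045 → ((0.9804+0.055)/1.055)^2.4 ≈ 0.95597
  B=137: 137/255≈0.5373 > 0.04045 → ((0.5373+0.055)/1.055)^2.4 ≈ 0.25016
  L1 = 0.2126×0.14703 + 0.7152×0.95597 + 0.0722×0.25016 ≈ 0.73303
Color 2 (28,234,66):
  R=28: 28/255≈0.1098 > 0.04045 → ((0.1098+0.055)/1.055)^2.4 ≈ 0.01161
  G=234: 234/255≈0.9176 > 0.04045 → ((0.9176+0.055)/1.055)^2.4 ≈ 0.82279
  B=66: 66/255≈0.2588 > 0.04045 → ((0.2588+0.055)/1.055)^2.4 ≈ 0.05448
  L2 = 0.2126×0.01161 + 0.7152×0.82279 + 0.0722×0.05448 ≈ 0.59486
Lighter = 0.73303, Darker = 0.59486
Ratio = (L_lighter + 0.05) / (L_darker + 0.05)
Ratio = (0.73303 + 0.05) / (0.59486 + 0.05) = 0.78303 / 0.64486 ≈ 1.2143
Ratio ≈ 1.21:1


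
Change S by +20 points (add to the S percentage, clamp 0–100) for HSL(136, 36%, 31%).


Original S = 36%
Adjustment = +20 percentage points
New S = 36 + (20) = 56
Clamp to [0, 100] → 56
= HSL(136°, 56%, 31%)


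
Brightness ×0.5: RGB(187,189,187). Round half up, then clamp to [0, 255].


Multiply each channel by 0.5, round half up, clamp to [0, 255]
R: 187×0.5 = 93.5 → round → 94
G: 189×0.5 = 94.5 → round → 95
B: 187×0.5 = 93.5 → round → 94
= RGB(94, 95, 94)


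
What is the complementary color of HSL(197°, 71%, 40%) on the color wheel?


Complement = opposite side of color wheel = hue + 180°
H' = (197 + 180) mod 360 = 17°
S and L unchanged.
= HSL(17°, 71%, 40%)


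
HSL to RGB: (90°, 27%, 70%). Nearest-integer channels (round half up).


H=90°, S=0.27, L=0.70
C = (1-|2L-1|)×S = (1-|0.40|)×0.27 = 0.162
H' = H/60 = 90/60 ≈ 1.5000; X = C×(1-|H' mod 2 - 1|) = 0.081
m = L - C/2 = 0.70 - 0.081 = 0.619
Sector ⌊H'⌋ = 1 → (R',G',B') = (0.081, 0.162, 0.0)
RGB = ((R'+m)×255, (G'+m)×255, (B'+m)×255) = (178.5, 199.155, 157.845)
Round half up → RGB(179, 199, 158)


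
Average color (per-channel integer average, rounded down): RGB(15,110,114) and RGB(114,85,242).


Midpoint: each channel = ⌊(C₁+C₂)/2⌋
R: ⌊(15+114)/2⌋ = 64
G: ⌊(110+85)/2⌋ = 97
B: ⌊(114+242)/2⌋ = 178
= RGB(64, 97, 178)


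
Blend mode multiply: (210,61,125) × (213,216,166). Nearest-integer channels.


Multiply: C = A×B/255, rounded to nearest integer
R: 210×213/255 = 44730/255 ≈ 175.412 → 175
G: 61×216/255 = 13176/255 ≈ 51.671 → 52
B: 125×166/255 = 20750/255 ≈ 81.373 → 81
= RGB(175, 52, 81)


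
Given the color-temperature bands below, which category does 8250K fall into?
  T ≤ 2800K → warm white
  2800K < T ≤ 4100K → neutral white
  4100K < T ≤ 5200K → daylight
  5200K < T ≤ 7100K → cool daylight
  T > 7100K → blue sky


Temperature: 8250K
8250K > 7100K → blue sky
Classification: blue sky


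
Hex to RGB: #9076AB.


90 → 144 (R)
76 → 118 (G)
AB → 171 (B)
= RGB(144, 118, 171)


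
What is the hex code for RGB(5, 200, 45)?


R = 5 → 05 (hex)
G = 200 → C8 (hex)
B = 45 → 2D (hex)
Hex = #05C82D


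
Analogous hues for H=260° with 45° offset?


Base hue: 260°
Left analog: (260 - 45) mod 360 = 215°
Right analog: (260 + 45) mod 360 = 305°
Analogous hues = 215° and 305°


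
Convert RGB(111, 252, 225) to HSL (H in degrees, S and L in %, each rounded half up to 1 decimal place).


Normalize: R'=111/255≈0.4353, G'=252/255≈0.9882, B'=225/255≈0.8824
Max=252/255, Min=111/255, Δ=Max-Min=141/255
L = (Max+Min)/2 = (252+111)/510 = 363/510 = 0.71176… → L = 71.2%
L > 0.5 → S = Δ/(2-Max-Min) = 141/(510-252-111) = 141/147 = 0.95918… → S = 95.9%
(the 1/255 factors cancel in S and H, so raw channel differences can be used)
Max is G' → H = 60 × ((B-R)/Δ + 2) = 60 × ((225-111)/141 + 2)
  114/141 + 2 = 0.8085… + 2 = 2.8085…
  H = 60 × 2.8085… = 168.510…° → H = 168.5°
= HSL(168.5°, 95.9%, 71.2%)


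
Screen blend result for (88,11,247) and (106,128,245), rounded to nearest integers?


Screen: C = 255 - (255-A)×(255-B)/255, rounded to nearest integer
R: 255 - (255-88)×(255-106)/255 = 255 - 24883/255 ≈ 255 - 97.580 = 157.420 → 157
G: 255 - (255-11)×(255-128)/255 = 255 - 30988/255 ≈ 255 - 121.522 = 133.478 → 133
B: 255 - (255-247)×(255-245)/255 = 255 - 80/255 ≈ 255 - 0.314 = 254.686 → 255
= RGB(157, 133, 255)


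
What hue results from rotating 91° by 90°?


New hue = (H + rotation) mod 360
New hue = (91 + 90) mod 360
= 181 mod 360
= 181°


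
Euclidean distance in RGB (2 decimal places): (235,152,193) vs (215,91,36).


d = √[(R₁-R₂)² + (G₁-G₂)² + (B₁-B₂)²]
d = √[(235-215)² + (152-91)² + (193-36)²]
d = √[400 + 3721 + 24649]
d = √28770
d ≈ 169.62


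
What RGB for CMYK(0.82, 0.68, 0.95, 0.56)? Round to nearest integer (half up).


R = 255 × (1-C) × (1-K) = 255 × 0.18 × 0.44 = 20.196 → 20
G = 255 × (1-M) × (1-K) = 255 × 0.32 × 0.44 = 35.904 → 36
B = 255 × (1-Y) × (1-K) = 255 × 0.05 × 0.44 = 5.61 → 6
= RGB(20, 36, 6)


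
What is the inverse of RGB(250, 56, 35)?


Invert: (255-R, 255-G, 255-B)
R: 255-250 = 5
G: 255-56 = 199
B: 255-35 = 220
= RGB(5, 199, 220)


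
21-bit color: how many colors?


Colors = 2^bits = 2^21
= 2,097,152 colors


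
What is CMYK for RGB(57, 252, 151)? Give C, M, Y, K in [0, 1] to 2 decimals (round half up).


R'=57/255≈0.2235, G'=252/255≈0.9882, B'=151/255≈0.5922
K = 1 - max(R',G',B') = 1 - 252/255 = 3/255 = 0.01176… → 0.01
(1-R'-K)/(1-K) simplifies to (max-R)/max with max = 252:
C = (252-57)/252 = 195/252 = 0.77380… → 0.77
M = (252-252)/252 = 0/252 = 0 → 0.00
Y = (252-151)/252 = 101/252 = 0.40079… → 0.40
= CMYK(0.77, 0.00, 0.40, 0.01)


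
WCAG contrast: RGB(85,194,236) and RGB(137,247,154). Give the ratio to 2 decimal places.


Linearize each sRGB channel c=v/255: c/12.92 if c ≤ 0.04045 else ((c+0.055)/1.055)^2.4
L = 0.2126×R_lin + 0.7152×G_lin + 0.0722×B_lin
Color 1 (85,194,236):
  R=85: 85/255≈0.3333 > 0.04045 → ((0.3333+0.055)/1.055)^2.4 ≈ 0.09084
  G=194: 194/255≈0.7608 > 0.04045 → ((0.7608+0.055)/1.055)^2.4 ≈ 0.53948
  B=236: 236/255≈0.9255 > 0.04045 → ((0.9255+0.055)/1.055)^2.4 ≈ 0.83880
  L1 = 0.2126×0.09084 + 0.7152×0.53948 + 0.0722×0.83880 ≈ 0.46571
Color 2 (137,247,154):
  R=137: 137/255≈0.5373 > 0.04045 → ((0.5373+0.055)/1.055)^2.4 ≈ 0.25016
  G=247: 247/255≈0.9686 > 0.04045 → ((0.9686+0.055)/1.055)^2.4 ≈ 0.93011
  B=154: 154/255≈0.6039 > 0.04045 → ((0.6039+0.055)/1.055)^2.4 ≈ 0.32314
  L2 = 0.2126×0.25016 + 0.7152×0.93011 + 0.0722×0.32314 ≈ 0.74173
Lighter = 0.74173, Darker = 0.46571
Ratio = (L_lighter + 0.05) / (L_darker + 0.05)
Ratio = (0.74173 + 0.05) / (0.46571 + 0.05) = 0.79173 / 0.51571 ≈ 1.5352
Ratio ≈ 1.54:1


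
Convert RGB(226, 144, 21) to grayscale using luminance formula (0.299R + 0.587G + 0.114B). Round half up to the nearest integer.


Gray = 0.299×R + 0.587×G + 0.114×B
Gray = 0.299×226 + 0.587×144 + 0.114×21
Gray = 67.574 + 84.528 + 2.394
Gray = 154.496 → round half up → 154
Gray = 154


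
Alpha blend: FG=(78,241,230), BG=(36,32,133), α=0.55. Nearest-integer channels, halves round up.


C = α×F + (1-α)×B, with 1-α = 0.45
R: 0.55×78 + 0.45×36 = 42.90 + 16.20 = 59.10 → 59
G: 0.55×241 + 0.45×32 = 132.55 + 14.40 = 146.95 → 147
B: 0.55×230 + 0.45×133 = 126.50 + 59.85 = 186.35 → 186
= RGB(59, 147, 186)


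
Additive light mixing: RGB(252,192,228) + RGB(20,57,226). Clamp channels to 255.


Additive: each channel = min(255, C₁+C₂)
R: 252+20 = 272 → 255
G: 192+57 = 249 → 249
B: 228+226 = 454 → 255
= RGB(255, 249, 255)


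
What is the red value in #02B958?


Color: #02B958
R = 02 = 2
G = B9 = 185
B = 58 = 88
Red = 2


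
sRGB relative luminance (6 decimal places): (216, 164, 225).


Linearize each channel (sRGB transfer function): c = v/255; c_lin = c/12.92 if c ≤ 0.04045, else ((c+0.055)/1.055)^2.4
  R: 216/255 ≈ 0.847059 > 0.04045 → ((0.847059+0.055)/1.055)^2.4 ≈ 0.686685
  G: 164/255 ≈ 0.643137 > 0.04045 → ((0.643137+0.055)/1.055)^2.4 ≈ 0.371238
  B: 225/255 ≈ 0.882353 > 0.04045 → ((0.882353+0.055)/1.055)^2.4 ≈ 0.752942
R_lin = 0.686685, G_lin = 0.371238, B_lin = 0.752942
L = 0.2126×R + 0.7152×G + 0.0722×B
L = 0.2126×0.686685 + 0.7152×0.371238 + 0.0722×0.752942
L ≈ 0.465861


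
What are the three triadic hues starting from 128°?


Triadic: equally spaced at 120° intervals
H1 = 128°
H2 = (128 + 120) mod 360 = 248°
H3 = (128 + 240) mod 360 = 8°
Triadic = 128°, 248°, 8°


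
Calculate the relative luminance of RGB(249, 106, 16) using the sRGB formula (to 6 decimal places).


Linearize each channel (sRGB transfer function): c = v/255; c_lin = c/12.92 if c ≤ 0.04045, else ((c+0.055)/1.055)^2.4
  R: 249/255 ≈ 0.976471 > 0.04045 → ((0.976471+0.055)/1.055)^2.4 ≈ 0.947307
  G: 106/255 ≈ 0.415686 > 0.04045 → ((0.415686+0.055)/1.055)^2.4 ≈ 0.144128
  B: 16/255 ≈ 0.062745 > 0.04045 → ((0.062745+0.055)/1.055)^2.4 ≈ 0.005182
R_lin = 0.947307, G_lin = 0.144128, B_lin = 0.005182
L = 0.2126×R + 0.7152×G + 0.0722×B
L = 0.2126×0.947307 + 0.7152×0.144128 + 0.0722×0.005182
L ≈ 0.304852


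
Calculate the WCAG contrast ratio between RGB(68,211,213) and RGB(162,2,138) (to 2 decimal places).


Linearize each sRGB channel c=v/255: c/12.92 if c ≤ 0.04045 else ((c+0.055)/1.055)^2.4
L = 0.2126×R_lin + 0.7152×G_lin + 0.0722×B_lin
Color 1 (68,211,213):
  R=68: 68/255≈0.2667 > 0.04045 → ((0.2667+0.055)/1.055)^2.4 ≈ 0.05781
  G=211: 211/255≈0.8275 > 0.04045 → ((0.8275+0.055)/1.055)^2.4 ≈ 0.65141
  B=213: 213/255≈0.8353 > 0.04045 → ((0.8353+0.055)/1.055)^2.4 ≈ 0.66539
  L1 = 0.2126×0.05781 + 0.7152×0.65141 + 0.0722×0.66539 ≈ 0.52622
Color 2 (162,2,138):
  R=162: 162/255≈0.6353 > 0.04045 → ((0.6353+0.055)/1.055)^2.4 ≈ 0.36131
  G=2: 2/255≈0.0078 ≤ 0.04045 → 0.0078/12.92 ≈ 0.00061
  B=138: 138/255≈0.5412 > 0.04045 → ((0.5412+0.055)/1.055)^2.4 ≈ 0.25415
  L2 = 0.2126×0.36131 + 0.7152×0.00061 + 0.0722×0.25415 ≈ 0.09560
Lighter = 0.52622, Darker = 0.09560
Ratio = (L_lighter + 0.05) / (L_darker + 0.05)
Ratio = (0.52622 + 0.05) / (0.09560 + 0.05) = 0.57622 / 0.14560 ≈ 3.9576
Ratio ≈ 3.96:1


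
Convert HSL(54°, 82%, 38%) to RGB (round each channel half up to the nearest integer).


H=54°, S=0.82, L=0.38
C = (1-|2L-1|)×S = (1-|-0.24|)×0.82 = 0.6232
H' = H/60 = 54/60 ≈ 0.9000; X = C×(1-|H' mod 2 - 1|) = 0.56088
m = L - C/2 = 0.38 - 0.3116 = 0.0684
Sector ⌊H'⌋ = 0 → (R',G',B') = (0.6232, 0.56088, 0.0)
RGB = ((R'+m)×255, (G'+m)×255, (B'+m)×255) = (176.358, 160.4664, 17.442)
Round half up → RGB(176, 160, 17)


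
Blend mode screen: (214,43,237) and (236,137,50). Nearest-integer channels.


Screen: C = 255 - (255-A)×(255-B)/255, rounded to nearest integer
R: 255 - (255-214)×(255-236)/255 = 255 - 779/255 ≈ 255 - 3.055 = 251.945 → 252
G: 255 - (255-43)×(255-137)/255 = 255 - 25016/255 ≈ 255 - 98.102 = 156.898 → 157
B: 255 - (255-237)×(255-50)/255 = 255 - 3690/255 ≈ 255 - 14.471 = 240.529 → 241
= RGB(252, 157, 241)


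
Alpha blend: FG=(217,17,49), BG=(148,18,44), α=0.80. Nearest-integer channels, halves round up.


C = α×F + (1-α)×B, with 1-α = 0.20
R: 0.80×217 + 0.20×148 = 173.60 + 29.60 = 203.20 → 203
G: 0.80×17 + 0.20×18 = 13.60 + 3.60 = 17.20 → 17
B: 0.80×49 + 0.20×44 = 39.20 + 8.80 = 48.00 → 48
= RGB(203, 17, 48)


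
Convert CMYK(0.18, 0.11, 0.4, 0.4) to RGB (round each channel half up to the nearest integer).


R = 255 × (1-C) × (1-K) = 255 × 0.82 × 0.60 = 125.46 → 125
G = 255 × (1-M) × (1-K) = 255 × 0.89 × 0.60 = 136.17 → 136
B = 255 × (1-Y) × (1-K) = 255 × 0.60 × 0.60 = 91.8 → 92
= RGB(125, 136, 92)


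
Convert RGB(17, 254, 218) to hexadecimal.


R = 17 → 11 (hex)
G = 254 → FE (hex)
B = 218 → DA (hex)
Hex = #11FEDA


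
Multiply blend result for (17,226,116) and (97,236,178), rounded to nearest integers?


Multiply: C = A×B/255, rounded to nearest integer
R: 17×97/255 = 1649/255 ≈ 6.467 → 6
G: 226×236/255 = 53336/255 ≈ 209.161 → 209
B: 116×178/255 = 20648/255 ≈ 80.973 → 81
= RGB(6, 209, 81)


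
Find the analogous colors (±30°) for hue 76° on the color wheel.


Base hue: 76°
Left analog: (76 - 30) mod 360 = 46°
Right analog: (76 + 30) mod 360 = 106°
Analogous hues = 46° and 106°


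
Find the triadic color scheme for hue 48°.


Triadic: equally spaced at 120° intervals
H1 = 48°
H2 = (48 + 120) mod 360 = 168°
H3 = (48 + 240) mod 360 = 288°
Triadic = 48°, 168°, 288°


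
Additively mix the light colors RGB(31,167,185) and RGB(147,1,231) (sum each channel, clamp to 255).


Additive: each channel = min(255, C₁+C₂)
R: 31+147 = 178 → 178
G: 167+1 = 168 → 168
B: 185+231 = 416 → 255
= RGB(178, 168, 255)


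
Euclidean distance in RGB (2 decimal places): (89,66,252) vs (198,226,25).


d = √[(R₁-R₂)² + (G₁-G₂)² + (B₁-B₂)²]
d = √[(89-198)² + (66-226)² + (252-25)²]
d = √[11881 + 25600 + 51529]
d = √89010
d ≈ 298.35


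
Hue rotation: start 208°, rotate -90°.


New hue = (H + rotation) mod 360
New hue = (208 -90) mod 360
= 118 mod 360
= 118°


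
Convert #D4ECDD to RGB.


D4 → 212 (R)
EC → 236 (G)
DD → 221 (B)
= RGB(212, 236, 221)


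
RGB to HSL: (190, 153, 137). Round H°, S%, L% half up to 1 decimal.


Normalize: R'=190/255≈0.7451, G'=153/255≈0.6000, B'=137/255≈0.5373
Max=190/255, Min=137/255, Δ=Max-Min=53/255
L = (Max+Min)/2 = (190+137)/510 = 327/510 = 0.64117… → L = 64.1%
L > 0.5 → S = Δ/(2-Max-Min) = 53/(510-190-137) = 53/183 = 0.28961… → S = 29.0%
(the 1/255 factors cancel in S and H, so raw channel differences can be used)
Max is R' → H = 60 × (((G-B)/Δ) mod 6) = 60 × (((153-137)/53) mod 6)
  16/53 = 0.3018…
  H = 60 × 0.3018… = 18.113…° → H = 18.1°
= HSL(18.1°, 29.0%, 64.1%)


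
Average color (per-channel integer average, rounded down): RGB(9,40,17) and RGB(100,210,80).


Midpoint: each channel = ⌊(C₁+C₂)/2⌋
R: ⌊(9+100)/2⌋ = 54
G: ⌊(40+210)/2⌋ = 125
B: ⌊(17+80)/2⌋ = 48
= RGB(54, 125, 48)


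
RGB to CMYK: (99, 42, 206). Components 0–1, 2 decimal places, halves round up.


R'=99/255≈0.3882, G'=42/255≈0.1647, B'=206/255≈0.8078
K = 1 - max(R',G',B') = 1 - 206/255 = 49/255 = 0.19215… → 0.19
(1-R'-K)/(1-K) simplifies to (max-R)/max with max = 206:
C = (206-99)/206 = 107/206 = 0.51941… → 0.52
M = (206-42)/206 = 164/206 = 0.79611… → 0.80
Y = (206-206)/206 = 0/206 = 0 → 0.00
= CMYK(0.52, 0.80, 0.00, 0.19)


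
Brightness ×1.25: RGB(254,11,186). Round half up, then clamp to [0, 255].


Multiply each channel by 1.25, round half up, clamp to [0, 255]
R: 254×1.25 = 317.5 → round → 318 → clamp → 255
G: 11×1.25 = 13.75 → round → 14
B: 186×1.25 = 232.5 → round → 233
= RGB(255, 14, 233)


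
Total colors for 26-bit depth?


Colors = 2^bits = 2^26
= 67,108,864 colors


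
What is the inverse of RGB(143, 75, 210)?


Invert: (255-R, 255-G, 255-B)
R: 255-143 = 112
G: 255-75 = 180
B: 255-210 = 45
= RGB(112, 180, 45)


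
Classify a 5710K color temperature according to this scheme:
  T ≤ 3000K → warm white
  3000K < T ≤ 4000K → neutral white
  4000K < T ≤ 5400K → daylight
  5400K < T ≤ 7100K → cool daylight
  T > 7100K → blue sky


Temperature: 5710K
5400K < 5710K ≤ 7100K → cool daylight
Classification: cool daylight


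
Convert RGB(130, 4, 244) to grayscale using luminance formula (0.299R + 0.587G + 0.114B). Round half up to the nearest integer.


Gray = 0.299×R + 0.587×G + 0.114×B
Gray = 0.299×130 + 0.587×4 + 0.114×244
Gray = 38.870 + 2.348 + 27.816
Gray = 69.034 → round half up → 69
Gray = 69


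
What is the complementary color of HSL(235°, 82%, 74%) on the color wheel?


Complement = opposite side of color wheel = hue + 180°
H' = (235 + 180) mod 360 = 55°
S and L unchanged.
= HSL(55°, 82%, 74%)


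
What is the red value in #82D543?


Color: #82D543
R = 82 = 130
G = D5 = 213
B = 43 = 67
Red = 130


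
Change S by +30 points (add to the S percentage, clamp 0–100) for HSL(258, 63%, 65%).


Original S = 63%
Adjustment = +30 percentage points
New S = 63 + (30) = 93
Clamp to [0, 100] → 93
= HSL(258°, 93%, 65%)


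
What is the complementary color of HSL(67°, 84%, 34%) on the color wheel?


Complement = opposite side of color wheel = hue + 180°
H' = (67 + 180) mod 360 = 247°
S and L unchanged.
= HSL(247°, 84%, 34%)


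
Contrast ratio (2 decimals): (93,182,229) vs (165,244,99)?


Linearize each sRGB channel c=v/255: c/12.92 if c ≤ 0.04045 else ((c+0.055)/1.055)^2.4
L = 0.2126×R_lin + 0.7152×G_lin + 0.0722×B_lin
Color 1 (93,182,229):
  R=93: 93/255≈0.3647 > 0.04045 → ((0.3647+0.055)/1.055)^2.4 ≈ 0.10946
  G=182: 182/255≈0.7137 > 0.04045 → ((0.7137+0.055)/1.055)^2.4 ≈ 0.46778
  B=229: 229/255≈0.8980 > 0.04045 → ((0.8980+0.055)/1.055)^2.4 ≈ 0.78354
  L1 = 0.2126×0.10946 + 0.7152×0.46778 + 0.0722×0.78354 ≈ 0.41440
Color 2 (165,244,99):
  R=165: 165/255≈0.6471 > 0.04045 → ((0.6471+0.055)/1.055)^2.4 ≈ 0.37626
  G=244: 244/255≈0.9569 > 0.04045 → ((0.9569+0.055)/1.055)^2.4 ≈ 0.90466
  B=99: 99/255≈0.3882 > 0.04045 → ((0.3882+0.055)/1.055)^2.4 ≈ 0.12477
  L2 = 0.2126×0.37626 + 0.7152×0.90466 + 0.0722×0.12477 ≈ 0.73602
Lighter = 0.73602, Darker = 0.41440
Ratio = (L_lighter + 0.05) / (L_darker + 0.05)
Ratio = (0.73602 + 0.05) / (0.41440 + 0.05) = 0.78602 / 0.46440 ≈ 1.6925
Ratio ≈ 1.69:1


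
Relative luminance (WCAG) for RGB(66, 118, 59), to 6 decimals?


Linearize each channel (sRGB transfer function): c = v/255; c_lin = c/12.92 if c ≤ 0.04045, else ((c+0.055)/1.055)^2.4
  R: 66/255 ≈ 0.258824 > 0.04045 → ((0.258824+0.055)/1.055)^2.4 ≈ 0.054480
  G: 118/255 ≈ 0.462745 > 0.04045 → ((0.462745+0.055)/1.055)^2.4 ≈ 0.181164
  B: 59/255 ≈ 0.231373 > 0.04045 → ((0.231373+0.055)/1.055)^2.4 ≈ 0.043735
R_lin = 0.054480, G_lin = 0.181164, B_lin = 0.043735
L = 0.2126×R + 0.7152×G + 0.0722×B
L = 0.2126×0.054480 + 0.7152×0.181164 + 0.0722×0.043735
L ≈ 0.144309


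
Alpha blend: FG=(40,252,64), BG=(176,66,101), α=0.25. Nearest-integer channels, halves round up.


C = α×F + (1-α)×B, with 1-α = 0.75
R: 0.25×40 + 0.75×176 = 10.00 + 132.00 = 142.00 → 142
G: 0.25×252 + 0.75×66 = 63.00 + 49.50 = 112.50 → 113
B: 0.25×64 + 0.75×101 = 16.00 + 75.75 = 91.75 → 92
= RGB(142, 113, 92)


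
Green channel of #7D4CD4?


Color: #7D4CD4
R = 7D = 125
G = 4C = 76
B = D4 = 212
Green = 76


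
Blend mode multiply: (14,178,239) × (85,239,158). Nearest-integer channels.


Multiply: C = A×B/255, rounded to nearest integer
R: 14×85/255 = 1190/255 ≈ 4.667 → 5
G: 178×239/255 = 42542/255 ≈ 166.831 → 167
B: 239×158/255 = 37762/255 ≈ 148.086 → 148
= RGB(5, 167, 148)


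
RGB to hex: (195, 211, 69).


R = 195 → C3 (hex)
G = 211 → D3 (hex)
B = 69 → 45 (hex)
Hex = #C3D345


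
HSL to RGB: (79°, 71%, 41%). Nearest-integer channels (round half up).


H=79°, S=0.71, L=0.41
C = (1-|2L-1|)×S = (1-|-0.18|)×0.71 = 0.5822
H' = H/60 = 79/60 ≈ 1.3167; X = C×(1-|H' mod 2 - 1|) ≈ 0.3978
m = L - C/2 = 0.41 - 0.2911 = 0.1189
Sector ⌊H'⌋ = 1 → (R',G',B') = (≈0.3978, 0.5822, 0.0)
RGB = ((R'+m)×255, (G'+m)×255, (B'+m)×255) = (131.76785, 178.7805, 30.3195)
Round half up → RGB(132, 179, 30)


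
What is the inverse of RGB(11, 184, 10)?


Invert: (255-R, 255-G, 255-B)
R: 255-11 = 244
G: 255-184 = 71
B: 255-10 = 245
= RGB(244, 71, 245)


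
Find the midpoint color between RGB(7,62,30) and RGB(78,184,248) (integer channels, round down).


Midpoint: each channel = ⌊(C₁+C₂)/2⌋
R: ⌊(7+78)/2⌋ = 42
G: ⌊(62+184)/2⌋ = 123
B: ⌊(30+248)/2⌋ = 139
= RGB(42, 123, 139)


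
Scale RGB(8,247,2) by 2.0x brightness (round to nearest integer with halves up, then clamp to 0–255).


Multiply each channel by 2.0, round half up, clamp to [0, 255]
R: 8×2.0 = 16
G: 247×2.0 = 494 → clamp → 255
B: 2×2.0 = 4
= RGB(16, 255, 4)


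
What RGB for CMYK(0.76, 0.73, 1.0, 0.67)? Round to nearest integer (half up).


R = 255 × (1-C) × (1-K) = 255 × 0.24 × 0.33 = 20.196 → 20
G = 255 × (1-M) × (1-K) = 255 × 0.27 × 0.33 = 22.7205 → 23
B = 255 × (1-Y) × (1-K) = 255 × 0.00 × 0.33 = 0
= RGB(20, 23, 0)


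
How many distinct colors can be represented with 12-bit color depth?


Colors = 2^bits = 2^12
= 4,096 colors


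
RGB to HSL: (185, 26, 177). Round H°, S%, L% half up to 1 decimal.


Normalize: R'=185/255≈0.7255, G'=26/255≈0.1020, B'=177/255≈0.6941
Max=185/255, Min=26/255, Δ=Max-Min=159/255
L = (Max+Min)/2 = (185+26)/510 = 211/510 = 0.41372… → L = 41.4%
L ≤ 0.5 → S = Δ/(Max+Min) = 159/(185+26) = 159/211 = 0.75355… → S = 75.4%
(the 1/255 factors cancel in S and H, so raw channel differences can be used)
Max is R' → H = 60 × (((G-B)/Δ) mod 6) = 60 × (((26-177)/159) mod 6)
  (-151)/159 = -0.9496…; negative, so add 6 → 5.0503…
  H = 60 × 5.0503… = 303.018…° → H = 303.0°
= HSL(303.0°, 75.4%, 41.4%)


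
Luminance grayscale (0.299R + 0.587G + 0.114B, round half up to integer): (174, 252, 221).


Gray = 0.299×R + 0.587×G + 0.114×B
Gray = 0.299×174 + 0.587×252 + 0.114×221
Gray = 52.026 + 147.924 + 25.194
Gray = 225.144 → round half up → 225
Gray = 225


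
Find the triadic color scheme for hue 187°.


Triadic: equally spaced at 120° intervals
H1 = 187°
H2 = (187 + 120) mod 360 = 307°
H3 = (187 + 240) mod 360 = 67°
Triadic = 187°, 307°, 67°


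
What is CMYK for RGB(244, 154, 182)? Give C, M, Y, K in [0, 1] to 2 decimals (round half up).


R'=244/255≈0.9569, G'=154/255≈0.6039, B'=182/255≈0.7137
K = 1 - max(R',G',B') = 1 - 244/255 = 11/255 = 0.04313… → 0.04
(1-R'-K)/(1-K) simplifies to (max-R)/max with max = 244:
C = (244-244)/244 = 0/244 = 0 → 0.00
M = (244-154)/244 = 90/244 = 0.36885… → 0.37
Y = (244-182)/244 = 62/244 = 0.25409… → 0.25
= CMYK(0.00, 0.37, 0.25, 0.04)


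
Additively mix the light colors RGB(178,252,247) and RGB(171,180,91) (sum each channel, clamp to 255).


Additive: each channel = min(255, C₁+C₂)
R: 178+171 = 349 → 255
G: 252+180 = 432 → 255
B: 247+91 = 338 → 255
= RGB(255, 255, 255)


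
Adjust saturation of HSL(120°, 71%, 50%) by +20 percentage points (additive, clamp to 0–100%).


Original S = 71%
Adjustment = +20 percentage points
New S = 71 + (20) = 91
Clamp to [0, 100] → 91
= HSL(120°, 91%, 50%)


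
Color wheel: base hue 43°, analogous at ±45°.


Base hue: 43°
Left analog: (43 - 45) mod 360 = 358°
Right analog: (43 + 45) mod 360 = 88°
Analogous hues = 358° and 88°


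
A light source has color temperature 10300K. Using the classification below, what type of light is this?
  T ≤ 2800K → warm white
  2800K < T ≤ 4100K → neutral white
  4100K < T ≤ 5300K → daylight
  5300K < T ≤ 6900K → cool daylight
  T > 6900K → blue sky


Temperature: 10300K
10300K > 6900K → blue sky
Classification: blue sky


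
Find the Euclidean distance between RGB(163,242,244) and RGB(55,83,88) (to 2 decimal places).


d = √[(R₁-R₂)² + (G₁-G₂)² + (B₁-B₂)²]
d = √[(163-55)² + (242-83)² + (244-88)²]
d = √[11664 + 25281 + 24336]
d = √61281
d ≈ 247.55


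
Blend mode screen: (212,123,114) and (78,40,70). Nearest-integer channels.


Screen: C = 255 - (255-A)×(255-B)/255, rounded to nearest integer
R: 255 - (255-212)×(255-78)/255 = 255 - 7611/255 ≈ 255 - 29.847 = 225.153 → 225
G: 255 - (255-123)×(255-40)/255 = 255 - 28380/255 ≈ 255 - 111.294 = 143.706 → 144
B: 255 - (255-114)×(255-70)/255 = 255 - 26085/255 ≈ 255 - 102.294 = 152.706 → 153
= RGB(225, 144, 153)


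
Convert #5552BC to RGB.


55 → 85 (R)
52 → 82 (G)
BC → 188 (B)
= RGB(85, 82, 188)
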